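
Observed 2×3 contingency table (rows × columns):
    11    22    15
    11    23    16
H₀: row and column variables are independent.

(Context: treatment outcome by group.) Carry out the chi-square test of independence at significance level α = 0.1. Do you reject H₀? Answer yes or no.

reject H₀: no

Row totals [48, 50], col totals [22, 45, 31], n=98
χ² = (11−10.78)²/10.78 + (22−22.04)²/22.04 + (15−15.18)²/15.18 + (11−11.22)²/11.22 + (23−22.96)²/22.96 + (16−15.82)²/15.82 = 0.0137
df = 2
p-value (upper-tail) = 0.99319
At α=0.1: p ≥ α → fail to reject H₀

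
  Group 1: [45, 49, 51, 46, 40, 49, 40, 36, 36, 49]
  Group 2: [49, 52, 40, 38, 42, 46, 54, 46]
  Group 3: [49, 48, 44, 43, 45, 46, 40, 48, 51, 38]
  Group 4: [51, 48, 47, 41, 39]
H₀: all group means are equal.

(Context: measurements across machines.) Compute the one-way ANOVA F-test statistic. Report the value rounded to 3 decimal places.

test statistic = 0.187

Group means [44.10, 45.88, 45.20, 45.20], grand mean 45.030
SSB = Σnᵢ(x̄ᵢ−x̄)² = 14.795; SSW = ΣΣ(x−x̄ᵢ)² = 764.175
MSB = 14.795/3 = 4.9316; MSW = 764.175/29 = 26.3509
F = MSB/MSW = 0.1872
df = (3, 29)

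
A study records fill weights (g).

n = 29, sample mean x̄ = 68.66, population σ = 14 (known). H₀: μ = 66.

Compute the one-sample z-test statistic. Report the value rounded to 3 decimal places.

test statistic = 1.023

SE = σ/√n = 14/√29 = 2.5997
z = (x̄−μ₀)/SE = (68.66−66)/2.5997 = 1.0232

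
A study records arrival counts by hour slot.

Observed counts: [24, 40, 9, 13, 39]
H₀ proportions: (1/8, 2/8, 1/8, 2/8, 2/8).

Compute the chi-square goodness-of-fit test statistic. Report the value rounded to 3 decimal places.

test statistic = 22.328

n = 125; E_i = n·p_i = [15.62, 31.25, 15.62, 31.25, 31.25]
χ² = (24−15.62)²/15.62 + (40−31.25)²/31.25 + (9−15.62)²/15.62 + (13−31.25)²/31.25 + (39−31.25)²/31.25 = 22.3280
df = 4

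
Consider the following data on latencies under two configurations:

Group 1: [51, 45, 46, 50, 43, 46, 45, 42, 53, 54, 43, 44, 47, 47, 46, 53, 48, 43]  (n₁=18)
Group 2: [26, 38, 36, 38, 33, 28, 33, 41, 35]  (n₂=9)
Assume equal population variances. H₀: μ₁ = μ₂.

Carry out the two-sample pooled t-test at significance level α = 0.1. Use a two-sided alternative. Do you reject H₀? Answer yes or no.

reject H₀: yes

x̄₁=47.000, s₁=3.757, n₁=18
x̄₂=34.222, s₂=4.842, n₂=9
s_p² = [17·3.757² + 8·4.842²]/25 = 17.1022
SE = √(s_p²·(1/18+1/9)) = 1.6883
t = (47.000−34.222)/1.6883 = 7.5684
df = 25
p-value (two-sided) = 0.00000
At α=0.1: p < α → reject H₀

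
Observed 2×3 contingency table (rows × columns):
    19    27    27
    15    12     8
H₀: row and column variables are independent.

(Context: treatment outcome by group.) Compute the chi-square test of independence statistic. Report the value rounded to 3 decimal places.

Row totals [73, 35], col totals [34, 39, 35], n=108
χ² = (19−22.98)²/22.98 + (27−26.36)²/26.36 + (27−23.66)²/23.66 + (15−11.02)²/11.02 + (12−12.64)²/12.64 + (8−11.34)²/11.34 = 3.6336
df = 2

test statistic = 3.634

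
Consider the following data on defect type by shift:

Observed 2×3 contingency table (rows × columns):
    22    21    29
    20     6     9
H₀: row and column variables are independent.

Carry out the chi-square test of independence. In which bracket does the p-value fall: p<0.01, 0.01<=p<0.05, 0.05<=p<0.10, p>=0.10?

Row totals [72, 35], col totals [42, 27, 38], n=107
χ² = (22−28.26)²/28.26 + (21−18.17)²/18.17 + (29−25.57)²/25.57 + (20−13.74)²/13.74 + (6−8.83)²/8.83 + (9−12.43)²/12.43 = 6.9972
df = 2
p-value (upper-tail) = 0.03024
→ bracket: 0.01<=p<0.05

p-value bracket: 0.01<=p<0.05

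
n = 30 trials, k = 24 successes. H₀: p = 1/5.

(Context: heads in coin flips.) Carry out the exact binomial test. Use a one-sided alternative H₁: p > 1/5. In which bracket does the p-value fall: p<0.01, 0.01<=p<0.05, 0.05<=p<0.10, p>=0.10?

Exact binomial: n=30, k=24, p₀=1/5=0.2000
P(X≥24) from Σ C(n,i)·p₀^i·(1−p₀)^(n−i)
p-value (one-sided, H₁ greater) = 0.00000
→ bracket: p<0.01

p-value bracket: p<0.01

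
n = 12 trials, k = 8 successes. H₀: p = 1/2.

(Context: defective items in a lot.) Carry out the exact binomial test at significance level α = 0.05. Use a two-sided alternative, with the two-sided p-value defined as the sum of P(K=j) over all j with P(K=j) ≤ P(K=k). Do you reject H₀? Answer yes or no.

Exact binomial: n=12, k=8, p₀=1/2=0.5000
P(X=j) = C(n,j)·p₀^j·(1−p₀)^(n−j); p = Σ P(X=j) over j with P(X=j) ≤ P(X=8)
p-value (two-sided) = 0.38770
At α=0.05: p ≥ α → fail to reject H₀

reject H₀: no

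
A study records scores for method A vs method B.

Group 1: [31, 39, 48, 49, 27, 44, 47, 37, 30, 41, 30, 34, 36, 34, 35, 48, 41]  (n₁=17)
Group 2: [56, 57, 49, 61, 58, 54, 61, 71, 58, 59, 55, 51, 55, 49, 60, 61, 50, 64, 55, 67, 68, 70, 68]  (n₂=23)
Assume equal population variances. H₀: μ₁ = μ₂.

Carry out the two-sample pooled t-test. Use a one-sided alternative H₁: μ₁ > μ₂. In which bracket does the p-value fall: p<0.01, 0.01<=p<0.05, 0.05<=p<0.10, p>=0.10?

x̄₁=38.294, s₁=7.069, n₁=17
x̄₂=59.000, s₂=6.613, n₂=23
s_p² = [16·7.069² + 22·6.613²]/38 = 46.3560
SE = √(s_p²·(1/17+1/23)) = 2.1777
t = (38.294−59.000)/2.1777 = -9.5082
df = 38
p-value (one-sided, H₁ greater) = 1.00000
→ bracket: p>=0.10

p-value bracket: p>=0.10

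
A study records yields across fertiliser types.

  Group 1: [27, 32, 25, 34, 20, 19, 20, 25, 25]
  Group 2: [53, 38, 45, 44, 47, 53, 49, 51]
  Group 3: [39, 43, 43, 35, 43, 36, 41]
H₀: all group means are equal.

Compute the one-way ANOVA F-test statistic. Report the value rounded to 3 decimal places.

test statistic = 48.634

Group means [25.22, 47.50, 40.00], grand mean 36.958
SSB = Σnᵢ(x̄ᵢ−x̄)² = 2193.403; SSW = ΣΣ(x−x̄ᵢ)² = 473.556
MSB = 2193.403/2 = 1096.7014; MSW = 473.556/21 = 22.5503
F = MSB/MSW = 48.6336
df = (2, 21)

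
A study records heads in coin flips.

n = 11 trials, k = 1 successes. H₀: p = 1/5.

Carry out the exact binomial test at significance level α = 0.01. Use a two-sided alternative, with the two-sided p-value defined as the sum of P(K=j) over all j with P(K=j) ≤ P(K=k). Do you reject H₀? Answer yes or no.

reject H₀: no

Exact binomial: n=11, k=1, p₀=1/5=0.2000
P(X=j) = C(n,j)·p₀^j·(1−p₀)^(n−j); p = Σ P(X=j) over j with P(X=j) ≤ P(X=1)
p-value (two-sided) = 0.70472
At α=0.01: p ≥ α → fail to reject H₀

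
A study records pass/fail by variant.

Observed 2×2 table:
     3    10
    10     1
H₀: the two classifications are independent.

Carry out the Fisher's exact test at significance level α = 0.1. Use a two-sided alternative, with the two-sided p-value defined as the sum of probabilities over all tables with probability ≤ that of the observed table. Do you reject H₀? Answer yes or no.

reject H₀: yes

Margins: r₁=13, r₂=11, c₁=13, c₂=11, n=24
p_obs = C(13,3)·C(11,10)/C(24,13); sum pmf over tables with pmf ≤ p_obs
p-value (two-sided) = 0.00135
At α=0.1: p < α → reject H₀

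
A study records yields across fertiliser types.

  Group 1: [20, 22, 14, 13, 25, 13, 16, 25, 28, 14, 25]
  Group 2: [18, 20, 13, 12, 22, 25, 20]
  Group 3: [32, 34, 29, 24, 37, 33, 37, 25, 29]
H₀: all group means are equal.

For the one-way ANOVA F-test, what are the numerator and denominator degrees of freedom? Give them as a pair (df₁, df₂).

k = 3 groups, N = 27 total
df = (k−1, N−k) = (3−1, 27−3) = (2, 24)

degrees of freedom = [2, 24]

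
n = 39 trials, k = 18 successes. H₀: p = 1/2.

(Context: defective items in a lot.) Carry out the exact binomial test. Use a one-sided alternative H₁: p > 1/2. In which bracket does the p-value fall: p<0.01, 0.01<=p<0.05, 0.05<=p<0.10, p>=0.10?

Exact binomial: n=39, k=18, p₀=1/2=0.5000
P(X≥18) from Σ C(n,i)·p₀^i·(1−p₀)^(n−i)
p-value (one-sided, H₁ greater) = 0.73880
→ bracket: p>=0.10

p-value bracket: p>=0.10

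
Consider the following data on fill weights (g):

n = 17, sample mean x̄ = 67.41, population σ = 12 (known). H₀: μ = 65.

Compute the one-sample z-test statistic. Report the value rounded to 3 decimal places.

test statistic = 0.828

SE = σ/√n = 12/√17 = 2.9104
z = (x̄−μ₀)/SE = (67.41−65)/2.9104 = 0.8281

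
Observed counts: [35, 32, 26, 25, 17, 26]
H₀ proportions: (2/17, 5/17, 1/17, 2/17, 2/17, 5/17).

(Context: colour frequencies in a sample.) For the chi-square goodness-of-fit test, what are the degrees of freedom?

df = k − 1 = 6 − 1 = 5

degrees of freedom = 5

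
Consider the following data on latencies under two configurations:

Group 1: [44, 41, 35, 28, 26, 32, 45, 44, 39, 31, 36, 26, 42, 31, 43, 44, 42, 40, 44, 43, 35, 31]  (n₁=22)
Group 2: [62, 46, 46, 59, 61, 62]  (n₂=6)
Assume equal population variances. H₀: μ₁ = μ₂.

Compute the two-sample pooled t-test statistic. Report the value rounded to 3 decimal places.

x̄₁=37.364, s₁=6.448, n₁=22
x̄₂=56.000, s₂=7.823, n₂=6
s_p² = [21·6.448² + 5·7.823²]/26 = 45.3497
SE = √(s_p²·(1/22+1/6)) = 3.1016
t = (37.364−56.000)/3.1016 = -6.0087
df = 26

test statistic = -6.009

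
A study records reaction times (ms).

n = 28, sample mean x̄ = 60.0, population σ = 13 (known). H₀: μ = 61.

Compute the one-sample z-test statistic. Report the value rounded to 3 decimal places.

SE = σ/√n = 13/√28 = 2.4568
z = (x̄−μ₀)/SE = (60.0−61)/2.4568 = -0.4070

test statistic = -0.407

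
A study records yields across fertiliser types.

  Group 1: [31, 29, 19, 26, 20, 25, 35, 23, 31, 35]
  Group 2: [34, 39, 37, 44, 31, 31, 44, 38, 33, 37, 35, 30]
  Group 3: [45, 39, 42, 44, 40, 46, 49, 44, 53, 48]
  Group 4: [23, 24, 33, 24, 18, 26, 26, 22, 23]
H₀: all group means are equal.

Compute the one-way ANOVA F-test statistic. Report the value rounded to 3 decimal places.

Group means [27.40, 36.08, 45.00, 24.33], grand mean 33.561
SSB = Σnᵢ(x̄ᵢ−x̄)² = 2530.781; SSW = ΣΣ(x−x̄ᵢ)² = 831.317
MSB = 2530.781/3 = 843.5936; MSW = 831.317/37 = 22.4680
F = MSB/MSW = 37.5464
df = (3, 37)

test statistic = 37.546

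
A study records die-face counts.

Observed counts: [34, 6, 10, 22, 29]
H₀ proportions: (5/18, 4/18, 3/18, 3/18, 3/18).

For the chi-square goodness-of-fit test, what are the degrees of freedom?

df = k − 1 = 5 − 1 = 4

degrees of freedom = 4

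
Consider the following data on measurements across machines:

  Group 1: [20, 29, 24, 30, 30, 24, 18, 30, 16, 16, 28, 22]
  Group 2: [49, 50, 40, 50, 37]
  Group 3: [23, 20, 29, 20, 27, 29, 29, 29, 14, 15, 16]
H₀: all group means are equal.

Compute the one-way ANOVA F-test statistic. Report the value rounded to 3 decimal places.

Group means [23.92, 45.20, 22.82], grand mean 27.286
SSB = Σnᵢ(x̄ᵢ−x̄)² = 1960.361; SSW = ΣΣ(x−x̄ᵢ)² = 859.353
MSB = 1960.361/2 = 980.1806; MSW = 859.353/25 = 34.3741
F = MSB/MSW = 28.5151
df = (2, 25)

test statistic = 28.515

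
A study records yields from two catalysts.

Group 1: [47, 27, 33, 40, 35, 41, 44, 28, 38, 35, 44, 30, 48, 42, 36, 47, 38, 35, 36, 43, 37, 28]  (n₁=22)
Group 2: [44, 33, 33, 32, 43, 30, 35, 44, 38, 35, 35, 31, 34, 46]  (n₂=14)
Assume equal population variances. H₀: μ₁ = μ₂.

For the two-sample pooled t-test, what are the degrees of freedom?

df = n₁ + n₂ − 2 = 22 + 14 − 2 = 34

degrees of freedom = 34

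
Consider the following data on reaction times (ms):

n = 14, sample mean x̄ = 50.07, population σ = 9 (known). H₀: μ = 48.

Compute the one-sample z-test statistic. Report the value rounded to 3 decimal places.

SE = σ/√n = 9/√14 = 2.4054
z = (x̄−μ₀)/SE = (50.07−48)/2.4054 = 0.8606

test statistic = 0.861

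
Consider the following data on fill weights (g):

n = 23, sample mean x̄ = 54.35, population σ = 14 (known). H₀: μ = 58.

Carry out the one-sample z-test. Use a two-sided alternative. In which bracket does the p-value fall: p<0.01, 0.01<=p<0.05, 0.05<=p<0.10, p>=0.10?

SE = σ/√n = 14/√23 = 2.9192
z = (x̄−μ₀)/SE = (54.35−58)/2.9192 = -1.2503
p-value (two-sided) = 0.21117
→ bracket: p>=0.10

p-value bracket: p>=0.10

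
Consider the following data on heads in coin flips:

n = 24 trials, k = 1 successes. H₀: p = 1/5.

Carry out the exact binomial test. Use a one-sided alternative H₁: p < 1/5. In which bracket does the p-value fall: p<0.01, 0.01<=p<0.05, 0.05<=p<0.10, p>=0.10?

p-value bracket: 0.01<=p<0.05

Exact binomial: n=24, k=1, p₀=1/5=0.2000
P(X≤1) from Σ C(n,i)·p₀^i·(1−p₀)^(n−i)
p-value (one-sided, H₁ less) = 0.03306
→ bracket: 0.01<=p<0.05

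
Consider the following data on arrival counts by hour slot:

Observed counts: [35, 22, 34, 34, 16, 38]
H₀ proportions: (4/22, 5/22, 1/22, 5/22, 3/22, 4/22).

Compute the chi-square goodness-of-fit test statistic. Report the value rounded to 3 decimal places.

test statistic = 95.887

n = 179; E_i = n·p_i = [32.55, 40.68, 8.14, 40.68, 24.41, 32.55]
χ² = (35−32.55)²/32.55 + (22−40.68)²/40.68 + (34−8.14)²/8.14 + (34−40.68)²/40.68 + (16−24.41)²/24.41 + (38−32.55)²/32.55 = 95.8873
df = 5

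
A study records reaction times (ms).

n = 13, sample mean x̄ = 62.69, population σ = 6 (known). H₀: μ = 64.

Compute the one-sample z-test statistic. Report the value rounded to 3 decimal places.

test statistic = -0.787

SE = σ/√n = 6/√13 = 1.6641
z = (x̄−μ₀)/SE = (62.69−64)/1.6641 = -0.7872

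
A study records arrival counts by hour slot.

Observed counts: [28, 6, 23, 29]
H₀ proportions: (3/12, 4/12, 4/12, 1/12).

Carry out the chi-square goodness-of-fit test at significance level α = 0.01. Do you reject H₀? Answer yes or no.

n = 86; E_i = n·p_i = [21.50, 28.67, 28.67, 7.17]
χ² = (28−21.50)²/21.50 + (6−28.67)²/28.67 + (23−28.67)²/28.67 + (29−7.17)²/7.17 = 87.5233
df = 3
p-value (upper-tail) = 0.00000
At α=0.01: p < α → reject H₀

reject H₀: yes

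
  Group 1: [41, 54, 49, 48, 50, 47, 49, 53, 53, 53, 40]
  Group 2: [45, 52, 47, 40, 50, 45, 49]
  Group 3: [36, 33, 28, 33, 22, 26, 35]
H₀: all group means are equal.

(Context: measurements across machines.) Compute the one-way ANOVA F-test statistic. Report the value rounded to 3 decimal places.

test statistic = 36.248

Group means [48.82, 46.86, 30.43], grand mean 43.120
SSB = Σnᵢ(x̄ᵢ−x̄)² = 1582.432; SSW = ΣΣ(x−x̄ᵢ)² = 480.208
MSB = 1582.432/2 = 791.2161; MSW = 480.208/22 = 21.8276
F = MSB/MSW = 36.2484
df = (2, 22)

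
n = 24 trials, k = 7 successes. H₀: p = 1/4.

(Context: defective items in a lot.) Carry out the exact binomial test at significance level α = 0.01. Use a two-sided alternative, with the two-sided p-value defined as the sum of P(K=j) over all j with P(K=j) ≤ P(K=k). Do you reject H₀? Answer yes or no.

Exact binomial: n=24, k=7, p₀=1/4=0.2500
P(X=j) = C(n,j)·p₀^j·(1−p₀)^(n−j); p = Σ P(X=j) over j with P(X=j) ≤ P(X=7)
p-value (two-sided) = 0.63924
At α=0.01: p ≥ α → fail to reject H₀

reject H₀: no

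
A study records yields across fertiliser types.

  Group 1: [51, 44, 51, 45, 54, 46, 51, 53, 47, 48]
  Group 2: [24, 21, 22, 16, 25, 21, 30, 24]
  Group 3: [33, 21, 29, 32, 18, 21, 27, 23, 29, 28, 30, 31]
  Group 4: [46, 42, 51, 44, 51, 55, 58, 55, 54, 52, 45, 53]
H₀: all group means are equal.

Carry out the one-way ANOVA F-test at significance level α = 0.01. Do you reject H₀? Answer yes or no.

Group means [49.00, 22.88, 26.83, 50.50], grand mean 38.119
SSB = Σnᵢ(x̄ᵢ−x̄)² = 6410.863; SSW = ΣΣ(x−x̄ᵢ)² = 767.542
MSB = 6410.863/3 = 2136.9544; MSW = 767.542/38 = 20.1985
F = MSB/MSW = 105.7979
df = (3, 38)
p-value (upper-tail) = 0.00000
At α=0.01: p < α → reject H₀

reject H₀: yes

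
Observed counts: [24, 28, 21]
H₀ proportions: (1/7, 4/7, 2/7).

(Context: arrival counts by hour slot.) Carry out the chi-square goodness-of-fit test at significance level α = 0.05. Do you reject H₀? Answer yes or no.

reject H₀: yes

n = 73; E_i = n·p_i = [10.43, 41.71, 20.86]
χ² = (24−10.43)²/10.43 + (28−41.71)²/41.71 + (21−20.86)²/20.86 = 22.1712
df = 2
p-value (upper-tail) = 0.00002
At α=0.05: p < α → reject H₀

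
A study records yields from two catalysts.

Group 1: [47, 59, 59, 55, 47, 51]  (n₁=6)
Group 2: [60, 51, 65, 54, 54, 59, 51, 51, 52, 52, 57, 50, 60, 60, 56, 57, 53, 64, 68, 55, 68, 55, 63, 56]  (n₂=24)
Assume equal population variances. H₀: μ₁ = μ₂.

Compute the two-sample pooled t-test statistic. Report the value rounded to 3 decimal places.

test statistic = -1.665

x̄₁=53.000, s₁=5.514, n₁=6
x̄₂=57.125, s₂=5.408, n₂=24
s_p² = [5·5.514² + 23·5.408²]/28 = 29.4509
SE = √(s_p²·(1/6+1/24)) = 2.4770
t = (53.000−57.125)/2.4770 = -1.6653
df = 28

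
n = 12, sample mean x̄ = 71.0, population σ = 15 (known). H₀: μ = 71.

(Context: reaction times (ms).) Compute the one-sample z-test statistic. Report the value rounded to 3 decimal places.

test statistic = 0.000

SE = σ/√n = 15/√12 = 4.3301
z = (x̄−μ₀)/SE = (71.0−71)/4.3301 = 0.0000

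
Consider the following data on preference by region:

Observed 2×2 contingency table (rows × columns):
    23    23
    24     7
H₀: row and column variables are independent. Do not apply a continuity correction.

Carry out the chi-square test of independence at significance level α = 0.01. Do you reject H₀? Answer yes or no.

reject H₀: no

Row totals [46, 31], col totals [47, 30], n=77
χ² = (23−28.08)²/28.08 + (23−17.92)²/17.92 + (24−18.92)²/18.92 + (7−12.08)²/12.08 = 5.8547
df = 1
p-value (upper-tail) = 0.01554
At α=0.01: p ≥ α → fail to reject H₀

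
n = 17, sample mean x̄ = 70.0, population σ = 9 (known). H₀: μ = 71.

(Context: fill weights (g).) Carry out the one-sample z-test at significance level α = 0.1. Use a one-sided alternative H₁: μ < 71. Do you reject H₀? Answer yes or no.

reject H₀: no

SE = σ/√n = 9/√17 = 2.1828
z = (x̄−μ₀)/SE = (70.0−71)/2.1828 = -0.4581
p-value (one-sided, H₁ less) = 0.32343
At α=0.1: p ≥ α → fail to reject H₀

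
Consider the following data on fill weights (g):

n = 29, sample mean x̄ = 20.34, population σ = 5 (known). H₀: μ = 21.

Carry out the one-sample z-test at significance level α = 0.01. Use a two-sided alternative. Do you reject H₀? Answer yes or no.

reject H₀: no

SE = σ/√n = 5/√29 = 0.9285
z = (x̄−μ₀)/SE = (20.34−21)/0.9285 = -0.7108
p-value (two-sided) = 0.47718
At α=0.01: p ≥ α → fail to reject H₀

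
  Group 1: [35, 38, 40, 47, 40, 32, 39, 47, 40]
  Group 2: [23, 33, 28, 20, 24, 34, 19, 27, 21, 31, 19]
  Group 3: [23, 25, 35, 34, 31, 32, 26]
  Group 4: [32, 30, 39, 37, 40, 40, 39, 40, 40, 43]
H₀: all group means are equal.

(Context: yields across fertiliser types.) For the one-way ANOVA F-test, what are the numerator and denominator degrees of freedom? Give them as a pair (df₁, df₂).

k = 4 groups, N = 37 total
df = (k−1, N−k) = (4−1, 37−4) = (3, 33)

degrees of freedom = [3, 33]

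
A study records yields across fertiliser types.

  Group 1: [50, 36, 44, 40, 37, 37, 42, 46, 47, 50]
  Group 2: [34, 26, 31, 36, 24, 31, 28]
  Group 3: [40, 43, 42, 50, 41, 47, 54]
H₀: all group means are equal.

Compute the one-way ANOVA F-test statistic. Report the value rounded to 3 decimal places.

Group means [42.90, 30.00, 45.29], grand mean 39.833
SSB = Σnᵢ(x̄ᵢ−x̄)² = 979.005; SSW = ΣΣ(x−x̄ᵢ)² = 528.329
MSB = 979.005/2 = 489.5024; MSW = 528.329/21 = 25.1585
F = MSB/MSW = 19.4567
df = (2, 21)

test statistic = 19.457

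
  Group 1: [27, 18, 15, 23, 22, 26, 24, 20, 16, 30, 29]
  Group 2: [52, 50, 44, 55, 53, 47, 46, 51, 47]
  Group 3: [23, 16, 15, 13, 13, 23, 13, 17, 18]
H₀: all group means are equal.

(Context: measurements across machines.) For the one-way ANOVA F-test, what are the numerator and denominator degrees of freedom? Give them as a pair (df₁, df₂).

degrees of freedom = [2, 26]

k = 3 groups, N = 29 total
df = (k−1, N−k) = (3−1, 29−3) = (2, 26)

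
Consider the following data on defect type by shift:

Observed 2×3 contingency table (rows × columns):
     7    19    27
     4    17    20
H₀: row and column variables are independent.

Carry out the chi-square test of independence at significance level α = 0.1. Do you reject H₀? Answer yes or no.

reject H₀: no

Row totals [53, 41], col totals [11, 36, 47], n=94
χ² = (7−6.20)²/6.20 + (19−20.30)²/20.30 + (27−26.50)²/26.50 + (4−4.80)²/4.80 + (17−15.70)²/15.70 + (20−20.50)²/20.50 = 0.4472
df = 2
p-value (upper-tail) = 0.79963
At α=0.1: p ≥ α → fail to reject H₀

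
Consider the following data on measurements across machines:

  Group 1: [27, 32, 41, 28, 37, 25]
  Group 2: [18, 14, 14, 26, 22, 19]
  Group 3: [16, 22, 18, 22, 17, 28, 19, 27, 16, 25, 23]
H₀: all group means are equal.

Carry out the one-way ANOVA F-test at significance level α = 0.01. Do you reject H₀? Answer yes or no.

reject H₀: yes

Group means [31.67, 18.83, 21.18], grand mean 23.304
SSB = Σnᵢ(x̄ᵢ−x̄)² = 589.067; SSW = ΣΣ(x−x̄ᵢ)² = 489.803
MSB = 589.067/2 = 294.5333; MSW = 489.803/20 = 24.4902
F = MSB/MSW = 12.0266
df = (2, 20)
p-value (upper-tail) = 0.00037
At α=0.01: p < α → reject H₀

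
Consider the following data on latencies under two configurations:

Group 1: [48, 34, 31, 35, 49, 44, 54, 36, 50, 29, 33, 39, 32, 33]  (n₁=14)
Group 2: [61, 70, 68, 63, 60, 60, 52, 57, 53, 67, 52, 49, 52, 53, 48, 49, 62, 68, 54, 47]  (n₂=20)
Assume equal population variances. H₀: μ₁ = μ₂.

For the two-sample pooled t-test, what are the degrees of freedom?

df = n₁ + n₂ − 2 = 14 + 20 − 2 = 32

degrees of freedom = 32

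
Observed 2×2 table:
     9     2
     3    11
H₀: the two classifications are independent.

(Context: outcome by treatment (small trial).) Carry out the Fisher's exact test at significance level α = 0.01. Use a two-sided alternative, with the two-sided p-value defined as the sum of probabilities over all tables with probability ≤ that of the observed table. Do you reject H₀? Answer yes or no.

Margins: r₁=11, r₂=14, c₁=12, c₂=13, n=25
p_obs = C(11,9)·C(14,3)/C(25,12); sum pmf over tables with pmf ≤ p_obs
p-value (two-sided) = 0.00483
At α=0.01: p < α → reject H₀

reject H₀: yes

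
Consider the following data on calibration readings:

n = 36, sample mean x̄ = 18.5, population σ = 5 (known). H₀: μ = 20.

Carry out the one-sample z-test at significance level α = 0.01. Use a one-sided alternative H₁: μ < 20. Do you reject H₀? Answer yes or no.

reject H₀: no

SE = σ/√n = 5/√36 = 0.8333
z = (x̄−μ₀)/SE = (18.5−20)/0.8333 = -1.8000
p-value (one-sided, H₁ less) = 0.03593
At α=0.01: p ≥ α → fail to reject H₀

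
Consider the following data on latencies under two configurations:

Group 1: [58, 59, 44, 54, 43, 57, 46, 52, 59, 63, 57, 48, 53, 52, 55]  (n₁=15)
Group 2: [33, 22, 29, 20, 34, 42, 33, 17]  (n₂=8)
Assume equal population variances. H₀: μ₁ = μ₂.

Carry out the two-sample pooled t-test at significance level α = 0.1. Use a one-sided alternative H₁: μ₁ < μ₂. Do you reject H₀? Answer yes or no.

reject H₀: no

x̄₁=53.333, s₁=5.912, n₁=15
x̄₂=28.750, s₂=8.447, n₂=8
s_p² = [14·5.912² + 7·8.447²]/21 = 47.0873
SE = √(s_p²·(1/15+1/8)) = 3.0042
t = (53.333−28.750)/3.0042 = 8.1831
df = 21
p-value (one-sided, H₁ less) = 1.00000
At α=0.1: p ≥ α → fail to reject H₀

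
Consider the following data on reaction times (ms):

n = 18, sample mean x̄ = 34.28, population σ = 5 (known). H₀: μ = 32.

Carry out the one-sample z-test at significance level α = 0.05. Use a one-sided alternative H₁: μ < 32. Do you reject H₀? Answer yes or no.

SE = σ/√n = 5/√18 = 1.1785
z = (x̄−μ₀)/SE = (34.28−32)/1.1785 = 1.9346
p-value (one-sided, H₁ less) = 0.97348
At α=0.05: p ≥ α → fail to reject H₀

reject H₀: no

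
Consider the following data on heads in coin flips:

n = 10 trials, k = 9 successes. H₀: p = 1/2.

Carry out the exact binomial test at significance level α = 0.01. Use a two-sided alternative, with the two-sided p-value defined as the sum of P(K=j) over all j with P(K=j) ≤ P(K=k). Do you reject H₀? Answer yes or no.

Exact binomial: n=10, k=9, p₀=1/2=0.5000
P(X=j) = C(n,j)·p₀^j·(1−p₀)^(n−j); p = Σ P(X=j) over j with P(X=j) ≤ P(X=9)
p-value (two-sided) = 0.02148
At α=0.01: p ≥ α → fail to reject H₀

reject H₀: no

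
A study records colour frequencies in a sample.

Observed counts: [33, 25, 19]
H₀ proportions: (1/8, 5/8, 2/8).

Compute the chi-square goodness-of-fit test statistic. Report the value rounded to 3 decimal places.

n = 77; E_i = n·p_i = [9.62, 48.12, 19.25]
χ² = (33−9.62)²/9.62 + (25−48.12)²/48.12 + (19−19.25)²/19.25 = 67.8831
df = 2

test statistic = 67.883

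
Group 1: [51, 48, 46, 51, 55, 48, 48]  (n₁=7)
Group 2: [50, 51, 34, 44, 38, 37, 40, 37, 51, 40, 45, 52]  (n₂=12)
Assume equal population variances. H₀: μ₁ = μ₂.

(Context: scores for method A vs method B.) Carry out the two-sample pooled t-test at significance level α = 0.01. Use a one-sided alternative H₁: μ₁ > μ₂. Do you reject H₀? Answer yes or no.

reject H₀: no

x̄₁=49.571, s₁=2.992, n₁=7
x̄₂=43.250, s₂=6.454, n₂=12
s_p² = [6·2.992² + 11·6.454²]/17 = 30.1155
SE = √(s_p²·(1/7+1/12)) = 2.6100
t = (49.571−43.250)/2.6100 = 2.4220
df = 17
p-value (one-sided, H₁ greater) = 0.01345
At α=0.01: p ≥ α → fail to reject H₀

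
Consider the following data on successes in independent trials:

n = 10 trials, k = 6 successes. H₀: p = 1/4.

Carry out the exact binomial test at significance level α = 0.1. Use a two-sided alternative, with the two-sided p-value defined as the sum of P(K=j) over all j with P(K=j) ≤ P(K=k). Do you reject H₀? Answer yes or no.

Exact binomial: n=10, k=6, p₀=1/4=0.2500
P(X=j) = C(n,j)·p₀^j·(1−p₀)^(n−j); p = Σ P(X=j) over j with P(X=j) ≤ P(X=6)
p-value (two-sided) = 0.01973
At α=0.1: p < α → reject H₀

reject H₀: yes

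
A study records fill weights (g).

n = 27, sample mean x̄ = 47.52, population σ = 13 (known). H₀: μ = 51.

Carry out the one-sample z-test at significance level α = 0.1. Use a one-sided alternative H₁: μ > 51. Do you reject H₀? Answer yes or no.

SE = σ/√n = 13/√27 = 2.5019
z = (x̄−μ₀)/SE = (47.52−51)/2.5019 = -1.3910
p-value (one-sided, H₁ greater) = 0.91788
At α=0.1: p ≥ α → fail to reject H₀

reject H₀: no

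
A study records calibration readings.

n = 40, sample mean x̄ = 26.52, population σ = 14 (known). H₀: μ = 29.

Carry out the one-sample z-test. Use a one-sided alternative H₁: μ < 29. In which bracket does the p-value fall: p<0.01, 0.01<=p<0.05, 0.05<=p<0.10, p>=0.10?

SE = σ/√n = 14/√40 = 2.2136
z = (x̄−μ₀)/SE = (26.52−29)/2.2136 = -1.1203
p-value (one-sided, H₁ less) = 0.13128
→ bracket: p>=0.10

p-value bracket: p>=0.10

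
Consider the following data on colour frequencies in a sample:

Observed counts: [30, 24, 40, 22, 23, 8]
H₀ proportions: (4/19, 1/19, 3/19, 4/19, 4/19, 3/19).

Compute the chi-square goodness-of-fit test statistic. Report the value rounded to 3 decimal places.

n = 147; E_i = n·p_i = [30.95, 7.74, 23.21, 30.95, 30.95, 23.21]
χ² = (30−30.95)²/30.95 + (24−7.74)²/7.74 + (40−23.21)²/23.21 + (22−30.95)²/30.95 + (23−30.95)²/30.95 + (8−23.21)²/23.21 = 60.9552
df = 5

test statistic = 60.955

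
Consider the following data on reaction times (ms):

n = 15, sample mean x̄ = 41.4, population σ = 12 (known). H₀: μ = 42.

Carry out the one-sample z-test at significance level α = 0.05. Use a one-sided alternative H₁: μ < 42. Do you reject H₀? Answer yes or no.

reject H₀: no

SE = σ/√n = 12/√15 = 3.0984
z = (x̄−μ₀)/SE = (41.4−42)/3.0984 = -0.1936
p-value (one-sided, H₁ less) = 0.42323
At α=0.05: p ≥ α → fail to reject H₀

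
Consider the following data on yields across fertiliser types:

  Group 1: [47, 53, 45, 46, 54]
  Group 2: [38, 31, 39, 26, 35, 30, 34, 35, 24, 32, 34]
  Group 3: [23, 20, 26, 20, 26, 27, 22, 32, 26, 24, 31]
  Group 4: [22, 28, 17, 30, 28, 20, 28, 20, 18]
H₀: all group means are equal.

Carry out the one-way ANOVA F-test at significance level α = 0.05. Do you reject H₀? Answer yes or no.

reject H₀: yes

Group means [49.00, 32.55, 25.18, 23.44], grand mean 30.306
SSB = Σnᵢ(x̄ᵢ−x̄)² = 2515.053; SSW = ΣΣ(x−x̄ᵢ)² = 640.586
MSB = 2515.053/3 = 838.3510; MSW = 640.586/32 = 20.0183
F = MSB/MSW = 41.8792
df = (3, 32)
p-value (upper-tail) = 0.00000
At α=0.05: p < α → reject H₀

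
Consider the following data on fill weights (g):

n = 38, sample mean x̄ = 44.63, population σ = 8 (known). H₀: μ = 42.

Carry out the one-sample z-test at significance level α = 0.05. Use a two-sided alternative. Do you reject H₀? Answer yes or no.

SE = σ/√n = 8/√38 = 1.2978
z = (x̄−μ₀)/SE = (44.63−42)/1.2978 = 2.0266
p-value (two-sided) = 0.04271
At α=0.05: p < α → reject H₀

reject H₀: yes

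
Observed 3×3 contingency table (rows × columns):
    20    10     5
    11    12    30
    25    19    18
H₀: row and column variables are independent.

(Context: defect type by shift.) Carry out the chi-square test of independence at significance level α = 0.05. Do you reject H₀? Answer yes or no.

Row totals [35, 53, 62], col totals [56, 41, 53], n=150
χ² = (20−13.07)²/13.07 + (10−9.57)²/9.57 + (5−12.37)²/12.37 + (11−19.79)²/19.79 + (12−14.49)²/14.49 + (30−18.73)²/18.73 + (25−23.15)²/23.15 + (19−16.95)²/16.95 + (18−21.91)²/21.91 = 20.2959
df = 4
p-value (upper-tail) = 0.00044
At α=0.05: p < α → reject H₀

reject H₀: yes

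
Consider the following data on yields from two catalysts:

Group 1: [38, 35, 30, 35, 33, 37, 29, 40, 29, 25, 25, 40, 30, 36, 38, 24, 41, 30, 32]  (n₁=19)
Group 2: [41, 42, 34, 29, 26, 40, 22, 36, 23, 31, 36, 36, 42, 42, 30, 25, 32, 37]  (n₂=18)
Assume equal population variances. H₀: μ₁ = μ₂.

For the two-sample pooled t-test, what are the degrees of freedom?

degrees of freedom = 35

df = n₁ + n₂ − 2 = 19 + 18 − 2 = 35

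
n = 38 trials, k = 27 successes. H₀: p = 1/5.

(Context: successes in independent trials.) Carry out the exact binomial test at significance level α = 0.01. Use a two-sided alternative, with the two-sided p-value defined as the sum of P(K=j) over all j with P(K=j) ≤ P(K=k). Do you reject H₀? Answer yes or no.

Exact binomial: n=38, k=27, p₀=1/5=0.2000
P(X=j) = C(n,j)·p₀^j·(1−p₀)^(n−j); p = Σ P(X=j) over j with P(X=j) ≤ P(X=27)
p-value (two-sided) = 0.00000
At α=0.01: p < α → reject H₀

reject H₀: yes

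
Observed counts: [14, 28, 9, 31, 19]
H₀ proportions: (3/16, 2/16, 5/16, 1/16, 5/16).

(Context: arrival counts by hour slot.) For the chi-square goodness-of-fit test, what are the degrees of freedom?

df = k − 1 = 5 − 1 = 4

degrees of freedom = 4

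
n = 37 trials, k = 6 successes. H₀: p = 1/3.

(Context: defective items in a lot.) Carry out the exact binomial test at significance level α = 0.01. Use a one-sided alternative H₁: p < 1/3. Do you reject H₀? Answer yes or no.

Exact binomial: n=37, k=6, p₀=1/3=0.3333
P(X≤6) from Σ C(n,i)·p₀^i·(1−p₀)^(n−i)
p-value (one-sided, H₁ less) = 0.01686
At α=0.01: p ≥ α → fail to reject H₀

reject H₀: no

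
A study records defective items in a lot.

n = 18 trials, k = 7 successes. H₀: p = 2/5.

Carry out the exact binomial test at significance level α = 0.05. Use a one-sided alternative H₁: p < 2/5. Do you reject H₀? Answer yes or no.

reject H₀: no

Exact binomial: n=18, k=7, p₀=2/5=0.4000
P(X≤7) from Σ C(n,i)·p₀^i·(1−p₀)^(n−i)
p-value (one-sided, H₁ less) = 0.56344
At α=0.05: p ≥ α → fail to reject H₀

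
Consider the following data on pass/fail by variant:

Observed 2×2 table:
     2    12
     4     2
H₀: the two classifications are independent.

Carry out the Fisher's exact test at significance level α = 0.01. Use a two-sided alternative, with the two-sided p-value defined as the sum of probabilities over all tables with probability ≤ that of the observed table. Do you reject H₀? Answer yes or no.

Margins: r₁=14, r₂=6, c₁=6, c₂=14, n=20
p_obs = C(14,2)·C(6,4)/C(20,6); sum pmf over tables with pmf ≤ p_obs
p-value (two-sided) = 0.03741
At α=0.01: p ≥ α → fail to reject H₀

reject H₀: no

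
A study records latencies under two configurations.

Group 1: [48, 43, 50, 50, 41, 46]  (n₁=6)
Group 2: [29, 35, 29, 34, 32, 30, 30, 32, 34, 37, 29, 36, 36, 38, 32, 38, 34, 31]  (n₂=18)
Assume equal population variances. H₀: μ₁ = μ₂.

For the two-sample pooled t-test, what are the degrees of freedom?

df = n₁ + n₂ − 2 = 6 + 18 − 2 = 22

degrees of freedom = 22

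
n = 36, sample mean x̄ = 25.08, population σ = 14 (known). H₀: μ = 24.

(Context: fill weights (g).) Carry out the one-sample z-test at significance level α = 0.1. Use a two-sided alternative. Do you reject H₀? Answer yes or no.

SE = σ/√n = 14/√36 = 2.3333
z = (x̄−μ₀)/SE = (25.08−24)/2.3333 = 0.4629
p-value (two-sided) = 0.64347
At α=0.1: p ≥ α → fail to reject H₀

reject H₀: no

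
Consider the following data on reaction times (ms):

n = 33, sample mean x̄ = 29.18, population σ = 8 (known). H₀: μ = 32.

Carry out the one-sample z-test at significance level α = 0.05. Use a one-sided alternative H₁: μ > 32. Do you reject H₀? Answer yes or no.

SE = σ/√n = 8/√33 = 1.3926
z = (x̄−μ₀)/SE = (29.18−32)/1.3926 = -2.0250
p-value (one-sided, H₁ greater) = 0.97856
At α=0.05: p ≥ α → fail to reject H₀

reject H₀: no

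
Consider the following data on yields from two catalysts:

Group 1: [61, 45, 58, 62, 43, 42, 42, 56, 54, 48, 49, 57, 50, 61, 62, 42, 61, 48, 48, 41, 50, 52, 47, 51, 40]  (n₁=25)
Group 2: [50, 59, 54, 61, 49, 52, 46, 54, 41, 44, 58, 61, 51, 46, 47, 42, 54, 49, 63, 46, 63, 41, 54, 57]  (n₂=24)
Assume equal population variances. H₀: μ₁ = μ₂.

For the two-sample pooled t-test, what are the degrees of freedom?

df = n₁ + n₂ − 2 = 25 + 24 − 2 = 47

degrees of freedom = 47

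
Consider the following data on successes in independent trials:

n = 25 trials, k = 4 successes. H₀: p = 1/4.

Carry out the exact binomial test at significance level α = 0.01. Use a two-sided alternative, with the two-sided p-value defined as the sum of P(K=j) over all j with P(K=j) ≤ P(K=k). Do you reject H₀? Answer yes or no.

reject H₀: no

Exact binomial: n=25, k=4, p₀=1/4=0.2500
P(X=j) = C(n,j)·p₀^j·(1−p₀)^(n−j); p = Σ P(X=j) over j with P(X=j) ≤ P(X=4)
p-value (two-sided) = 0.36318
At α=0.01: p ≥ α → fail to reject H₀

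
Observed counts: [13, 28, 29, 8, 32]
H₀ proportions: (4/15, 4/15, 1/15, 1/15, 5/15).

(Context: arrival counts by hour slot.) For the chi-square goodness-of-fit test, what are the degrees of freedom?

degrees of freedom = 4

df = k − 1 = 5 − 1 = 4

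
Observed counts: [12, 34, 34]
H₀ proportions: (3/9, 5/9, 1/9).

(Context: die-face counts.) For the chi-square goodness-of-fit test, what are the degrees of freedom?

degrees of freedom = 2

df = k − 1 = 3 − 1 = 2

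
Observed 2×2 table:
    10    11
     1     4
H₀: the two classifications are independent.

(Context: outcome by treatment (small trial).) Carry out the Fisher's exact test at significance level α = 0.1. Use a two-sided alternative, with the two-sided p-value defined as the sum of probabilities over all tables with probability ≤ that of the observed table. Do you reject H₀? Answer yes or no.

Margins: r₁=21, r₂=5, c₁=11, c₂=15, n=26
p_obs = C(21,10)·C(5,1)/C(26,11); sum pmf over tables with pmf ≤ p_obs
p-value (two-sided) = 0.35619
At α=0.1: p ≥ α → fail to reject H₀

reject H₀: no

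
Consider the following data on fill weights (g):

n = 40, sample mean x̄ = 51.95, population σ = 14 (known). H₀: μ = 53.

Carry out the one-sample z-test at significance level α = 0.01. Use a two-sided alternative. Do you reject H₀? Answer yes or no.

SE = σ/√n = 14/√40 = 2.2136
z = (x̄−μ₀)/SE = (51.95−53)/2.2136 = -0.4743
p-value (two-sided) = 0.63526
At α=0.01: p ≥ α → fail to reject H₀

reject H₀: no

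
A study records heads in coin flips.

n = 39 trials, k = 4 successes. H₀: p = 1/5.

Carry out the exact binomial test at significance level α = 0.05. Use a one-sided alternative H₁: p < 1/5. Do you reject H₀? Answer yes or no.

Exact binomial: n=39, k=4, p₀=1/5=0.2000
P(X≤4) from Σ C(n,i)·p₀^i·(1−p₀)^(n−i)
p-value (one-sided, H₁ less) = 0.08659
At α=0.05: p ≥ α → fail to reject H₀

reject H₀: no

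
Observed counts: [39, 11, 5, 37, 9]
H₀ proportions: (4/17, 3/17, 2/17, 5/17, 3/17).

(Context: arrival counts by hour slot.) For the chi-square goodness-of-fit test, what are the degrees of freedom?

df = k − 1 = 5 − 1 = 4

degrees of freedom = 4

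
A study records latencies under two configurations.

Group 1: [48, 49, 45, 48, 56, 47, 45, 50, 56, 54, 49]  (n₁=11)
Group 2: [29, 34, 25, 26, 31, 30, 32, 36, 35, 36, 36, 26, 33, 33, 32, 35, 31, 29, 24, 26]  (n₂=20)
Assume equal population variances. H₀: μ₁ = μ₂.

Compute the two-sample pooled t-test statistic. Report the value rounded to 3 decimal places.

x̄₁=49.727, s₁=3.952, n₁=11
x̄₂=30.950, s₂=3.940, n₂=20
s_p² = [10·3.952² + 19·3.940²]/29 = 15.5563
SE = √(s_p²·(1/11+1/20)) = 1.4805
t = (49.727−30.950)/1.4805 = 12.6827
df = 29

test statistic = 12.683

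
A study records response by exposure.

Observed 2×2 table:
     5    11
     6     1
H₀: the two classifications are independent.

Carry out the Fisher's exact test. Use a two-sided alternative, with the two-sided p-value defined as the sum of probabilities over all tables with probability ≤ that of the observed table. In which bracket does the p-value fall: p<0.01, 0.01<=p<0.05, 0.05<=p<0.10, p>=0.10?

p-value bracket: 0.01<=p<0.05

Margins: r₁=16, r₂=7, c₁=11, c₂=12, n=23
p_obs = C(16,5)·C(7,6)/C(23,11); sum pmf over tables with pmf ≤ p_obs
p-value (two-sided) = 0.02719
→ bracket: 0.01<=p<0.05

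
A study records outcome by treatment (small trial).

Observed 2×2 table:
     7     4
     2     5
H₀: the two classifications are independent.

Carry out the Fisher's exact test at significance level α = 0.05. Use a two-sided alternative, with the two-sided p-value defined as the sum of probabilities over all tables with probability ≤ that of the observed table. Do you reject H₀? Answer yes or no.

reject H₀: no

Margins: r₁=11, r₂=7, c₁=9, c₂=9, n=18
p_obs = C(11,7)·C(7,2)/C(18,9); sum pmf over tables with pmf ≤ p_obs
p-value (two-sided) = 0.33484
At α=0.05: p ≥ α → fail to reject H₀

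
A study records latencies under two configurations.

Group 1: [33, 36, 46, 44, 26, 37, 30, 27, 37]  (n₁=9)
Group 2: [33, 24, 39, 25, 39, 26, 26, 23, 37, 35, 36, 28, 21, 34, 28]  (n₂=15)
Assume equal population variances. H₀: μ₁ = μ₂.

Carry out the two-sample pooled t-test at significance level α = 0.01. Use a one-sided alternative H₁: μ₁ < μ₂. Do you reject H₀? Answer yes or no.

reject H₀: no

x̄₁=35.111, s₁=6.936, n₁=9
x̄₂=30.267, s₂=6.135, n₂=15
s_p² = [8·6.936² + 14·6.135²]/22 = 41.4465
SE = √(s_p²·(1/9+1/15)) = 2.7145
t = (35.111−30.267)/2.7145 = 1.7847
df = 22
p-value (one-sided, H₁ less) = 0.95594
At α=0.01: p ≥ α → fail to reject H₀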